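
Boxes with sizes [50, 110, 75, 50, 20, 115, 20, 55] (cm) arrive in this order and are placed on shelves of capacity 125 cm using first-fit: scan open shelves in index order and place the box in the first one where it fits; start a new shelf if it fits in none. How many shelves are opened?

5

  50 → shelf 1 (new)  [load 50/125]
  110 → shelf 2 (new)  [load 110/125]
  75 → shelf 1  [load 125/125]
  50 → shelf 3 (new)  [load 50/125]
  20 → shelf 3  [load 70/125]
  115 → shelf 4 (new)  [load 115/125]
  20 → shelf 3  [load 90/125]
  55 → shelf 5 (new)  [load 55/125]
5 shelves opened.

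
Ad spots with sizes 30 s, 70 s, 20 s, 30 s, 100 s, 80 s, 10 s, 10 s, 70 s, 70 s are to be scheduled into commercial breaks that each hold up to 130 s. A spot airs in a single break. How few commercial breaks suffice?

5

Total = 100 + 80 + 70 + 70 + 70 + 30 + 30 + 20 + 10 + 10 = 490 s.
Lower bound: ⌈490/130⌉ = 4 commercial breaks.
Also, 5 ad spots each exceed 65 s, and no two of those can share a break, so at least 5 commercial breaks are needed.
A packing using 5 commercial breaks:
  break 1: 100 + 30 = 130
  break 2: 80 + 30 + 20 = 130
  break 3: 70 + 10 + 10 = 90
  break 4: 70 = 70
  break 5: 70 = 70
This matches the lower bound, so 5 is optimal.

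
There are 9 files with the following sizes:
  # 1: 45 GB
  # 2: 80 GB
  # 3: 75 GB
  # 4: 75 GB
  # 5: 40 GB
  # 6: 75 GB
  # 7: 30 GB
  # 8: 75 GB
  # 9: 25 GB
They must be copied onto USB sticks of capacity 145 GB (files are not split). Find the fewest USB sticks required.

5

Total = 80 + 75 + 75 + 75 + 75 + 45 + 40 + 30 + 25 = 520 GB.
Lower bound: ⌈520/145⌉ = 4 USB sticks.
Also, 5 files each exceed 145/2 GB, and no two of those can share a USB stick, so at least 5 USB sticks are needed.
A packing using 5 USB sticks:
  USB stick 1: 80 + 45 = 125
  USB stick 2: 75 + 40 + 30 = 145
  USB stick 3: 75 + 25 = 100
  USB stick 4: 75 = 75
  USB stick 5: 75 = 75
This matches the lower bound, so 5 is optimal.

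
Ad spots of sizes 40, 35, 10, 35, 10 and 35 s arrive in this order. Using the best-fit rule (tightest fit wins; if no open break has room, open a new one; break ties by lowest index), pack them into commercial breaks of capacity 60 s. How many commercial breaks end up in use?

4

  40 → break 1 (new)  [load 40/60]
  35 → break 2 (new)  [load 35/60]
  10 → break 1  [load 50/60]
  35 → break 3 (new)  [load 35/60]
  10 → break 1  [load 60/60]
  35 → break 4 (new)  [load 35/60]
4 commercial breaks opened.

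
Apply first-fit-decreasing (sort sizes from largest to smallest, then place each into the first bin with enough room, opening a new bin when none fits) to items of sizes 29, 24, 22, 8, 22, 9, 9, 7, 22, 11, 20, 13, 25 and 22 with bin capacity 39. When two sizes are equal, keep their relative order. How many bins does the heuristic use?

8

Sorted descending: 29, 25, 24, 22, 22, 22, 22, 20, 13, 11, 9, 9, 8, 7.
  29 → bin 1 (new)  [load 29/39]
  25 → bin 2 (new)  [load 25/39]
  24 → bin 3 (new)  [load 24/39]
  22 → bin 4 (new)  [load 22/39]
  22 → bin 5 (new)  [load 22/39]
  22 → bin 6 (new)  [load 22/39]
  22 → bin 7 (new)  [load 22/39]
  20 → bin 8 (new)  [load 20/39]
  13 → bin 2  [load 38/39]
  11 → bin 3  [load 35/39]
  9 → bin 1  [load 38/39]
  9 → bin 4  [load 31/39]
  8 → bin 4  [load 39/39]
  7 → bin 5  [load 29/39]
8 bins opened.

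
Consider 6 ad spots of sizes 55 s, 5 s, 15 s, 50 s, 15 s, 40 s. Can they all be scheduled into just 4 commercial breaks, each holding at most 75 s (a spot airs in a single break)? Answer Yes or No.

Yes

A valid assignment using 3 commercial breaks:
  break 1: 55 + 15 + 5 = 75
  break 2: 50 + 15 = 65
  break 3: 40 = 40
That uses only 3 ≤ 4, so 4 commercial breaks are enough.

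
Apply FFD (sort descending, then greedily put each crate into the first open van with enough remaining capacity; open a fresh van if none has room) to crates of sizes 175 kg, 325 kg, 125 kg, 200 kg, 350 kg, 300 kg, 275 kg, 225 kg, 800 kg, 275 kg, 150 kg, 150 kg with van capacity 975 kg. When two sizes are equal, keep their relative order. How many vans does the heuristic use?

Sorted descending: 800, 350, 325, 300, 275, 275, 225, 200, 175, 150, 150, 125.
  800 → van 1 (new)  [load 800/975]
  350 → van 2 (new)  [load 350/975]
  325 → van 2  [load 675/975]
  300 → van 2  [load 975/975]
  275 → van 3 (new)  [load 275/975]
  275 → van 3  [load 550/975]
  225 → van 3  [load 775/975]
  200 → van 3  [load 975/975]
  175 → van 1  [load 975/975]
  150 → van 4 (new)  [load 150/975]
  150 → van 4  [load 300/975]
  125 → van 4  [load 425/975]
4 vans opened.

4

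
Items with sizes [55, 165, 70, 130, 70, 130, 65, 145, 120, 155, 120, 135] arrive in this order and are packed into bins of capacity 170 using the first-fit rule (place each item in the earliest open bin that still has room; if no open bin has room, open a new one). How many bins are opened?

10

  55 → bin 1 (new)  [load 55/170]
  165 → bin 2 (new)  [load 165/170]
  70 → bin 1  [load 125/170]
  130 → bin 3 (new)  [load 130/170]
  70 → bin 4 (new)  [load 70/170]
  130 → bin 5 (new)  [load 130/170]
  65 → bin 4  [load 135/170]
  145 → bin 6 (new)  [load 145/170]
  120 → bin 7 (new)  [load 120/170]
  155 → bin 8 (new)  [load 155/170]
  120 → bin 9 (new)  [load 120/170]
  135 → bin 10 (new)  [load 135/170]
10 bins opened.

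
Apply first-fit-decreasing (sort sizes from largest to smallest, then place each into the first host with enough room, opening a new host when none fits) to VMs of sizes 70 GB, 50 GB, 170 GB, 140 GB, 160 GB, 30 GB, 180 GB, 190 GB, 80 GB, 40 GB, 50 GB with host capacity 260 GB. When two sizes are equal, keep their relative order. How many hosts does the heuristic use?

Sorted descending: 190, 180, 170, 160, 140, 80, 70, 50, 50, 40, 30.
  190 → host 1 (new)  [load 190/260]
  180 → host 2 (new)  [load 180/260]
  170 → host 3 (new)  [load 170/260]
  160 → host 4 (new)  [load 160/260]
  140 → host 5 (new)  [load 140/260]
  80 → host 2  [load 260/260]
  70 → host 1  [load 260/260]
  50 → host 3  [load 220/260]
  50 → host 4  [load 210/260]
  40 → host 3  [load 260/260]
  30 → host 4  [load 240/260]
5 hosts opened.

5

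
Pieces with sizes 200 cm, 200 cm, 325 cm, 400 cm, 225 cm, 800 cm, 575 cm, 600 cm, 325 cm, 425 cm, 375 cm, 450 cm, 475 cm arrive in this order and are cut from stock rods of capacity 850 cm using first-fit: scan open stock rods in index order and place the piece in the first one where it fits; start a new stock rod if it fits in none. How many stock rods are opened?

  200 → stock rod 1 (new)  [load 200/850]
  200 → stock rod 1  [load 400/850]
  325 → stock rod 1  [load 725/850]
  400 → stock rod 2 (new)  [load 400/850]
  225 → stock rod 2  [load 625/850]
  800 → stock rod 3 (new)  [load 800/850]
  575 → stock rod 4 (new)  [load 575/850]
  600 → stock rod 5 (new)  [load 600/850]
  325 → stock rod 6 (new)  [load 325/850]
  425 → stock rod 6  [load 750/850]
  375 → stock rod 7 (new)  [load 375/850]
  450 → stock rod 7  [load 825/850]
  475 → stock rod 8 (new)  [load 475/850]
8 stock rods opened.

8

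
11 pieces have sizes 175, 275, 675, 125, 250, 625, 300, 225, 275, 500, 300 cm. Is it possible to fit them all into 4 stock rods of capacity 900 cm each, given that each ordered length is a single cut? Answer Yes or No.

Total = 3725 cm; ⌈3725/900⌉ = 5.
At least 5 stock rods are required, but only 4 are allowed.

No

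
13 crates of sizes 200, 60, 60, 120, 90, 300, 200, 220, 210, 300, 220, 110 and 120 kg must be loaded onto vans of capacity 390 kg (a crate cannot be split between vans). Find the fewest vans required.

7

Total = 300 + 300 + 220 + 220 + 210 + 200 + 200 + 120 + 120 + 110 + 90 + 60 + 60 = 2210 kg.
Lower bound: ⌈2210/390⌉ = 6 vans.
Also, 7 crates each exceed 195 kg, and no two of those can share a van, so at least 7 vans are needed.
A packing using 7 vans:
  van 1: 300 + 90 = 390
  van 2: 300 + 60 = 360
  van 3: 220 + 120 = 340
  van 4: 220 + 120 = 340
  van 5: 210 + 110 + 60 = 380
  van 6: 200 = 200
  van 7: 200 = 200
This matches the lower bound, so 7 is optimal.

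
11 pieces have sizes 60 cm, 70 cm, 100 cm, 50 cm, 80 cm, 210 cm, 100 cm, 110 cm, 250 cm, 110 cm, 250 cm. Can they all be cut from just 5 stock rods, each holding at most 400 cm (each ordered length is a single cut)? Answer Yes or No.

Yes

A valid assignment using 4 stock rods:
  stock rod 1: 250 + 110 = 360
  stock rod 2: 250 + 110 = 360
  stock rod 3: 210 + 100 + 80 = 390
  stock rod 4: 100 + 70 + 60 + 50 = 280
That uses only 4 ≤ 5, so 5 stock rods are enough.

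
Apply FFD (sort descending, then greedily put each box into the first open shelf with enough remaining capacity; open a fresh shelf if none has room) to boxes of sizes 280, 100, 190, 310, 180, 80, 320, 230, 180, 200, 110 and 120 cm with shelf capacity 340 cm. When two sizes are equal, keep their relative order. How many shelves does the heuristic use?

Sorted descending: 320, 310, 280, 230, 200, 190, 180, 180, 120, 110, 100, 80.
  320 → shelf 1 (new)  [load 320/340]
  310 → shelf 2 (new)  [load 310/340]
  280 → shelf 3 (new)  [load 280/340]
  230 → shelf 4 (new)  [load 230/340]
  200 → shelf 5 (new)  [load 200/340]
  190 → shelf 6 (new)  [load 190/340]
  180 → shelf 7 (new)  [load 180/340]
  180 → shelf 8 (new)  [load 180/340]
  120 → shelf 5  [load 320/340]
  110 → shelf 4  [load 340/340]
  100 → shelf 6  [load 290/340]
  80 → shelf 7  [load 260/340]
8 shelves opened.

8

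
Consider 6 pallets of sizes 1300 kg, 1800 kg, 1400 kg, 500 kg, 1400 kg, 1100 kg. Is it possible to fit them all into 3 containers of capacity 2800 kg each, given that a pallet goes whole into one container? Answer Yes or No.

A valid assignment using 3 containers:
  container 1: 1800 + 500 = 2300
  container 2: 1400 + 1400 = 2800
  container 3: 1300 + 1100 = 2400
Every load is within 2800 kg, so 3 containers suffice.

Yes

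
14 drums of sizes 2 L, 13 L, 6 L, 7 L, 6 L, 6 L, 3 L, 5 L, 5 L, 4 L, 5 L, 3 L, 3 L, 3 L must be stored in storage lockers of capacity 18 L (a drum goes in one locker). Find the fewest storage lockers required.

Total = 13 + 7 + 6 + 6 + 6 + 5 + 5 + 5 + 4 + 3 + 3 + 3 + 3 + 2 = 71 L.
Lower bound: ⌈71/18⌉ = 4 storage lockers.
A packing using 4 storage lockers:
  locker 1: 13 + 5 = 18
  locker 2: 7 + 6 + 5 = 18
  locker 3: 6 + 6 + 5 = 17
  locker 4: 4 + 3 + 3 + 3 + 3 + 2 = 18
This matches the lower bound, so 4 is optimal.

4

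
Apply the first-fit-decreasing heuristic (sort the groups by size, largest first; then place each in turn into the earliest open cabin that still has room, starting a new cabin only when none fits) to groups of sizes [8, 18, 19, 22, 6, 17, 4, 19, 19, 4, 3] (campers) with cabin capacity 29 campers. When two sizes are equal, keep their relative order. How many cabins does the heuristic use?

6

Sorted descending: 22, 19, 19, 19, 18, 17, 8, 6, 4, 4, 3.
  22 → cabin 1 (new)  [load 22/29]
  19 → cabin 2 (new)  [load 19/29]
  19 → cabin 3 (new)  [load 19/29]
  19 → cabin 4 (new)  [load 19/29]
  18 → cabin 5 (new)  [load 18/29]
  17 → cabin 6 (new)  [load 17/29]
  8 → cabin 2  [load 27/29]
  6 → cabin 1  [load 28/29]
  4 → cabin 3  [load 23/29]
  4 → cabin 3  [load 27/29]
  3 → cabin 4  [load 22/29]
6 cabins opened.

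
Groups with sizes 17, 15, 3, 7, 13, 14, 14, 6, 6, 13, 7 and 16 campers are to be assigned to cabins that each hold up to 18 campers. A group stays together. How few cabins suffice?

Total = 17 + 16 + 15 + 14 + 14 + 13 + 13 + 7 + 7 + 6 + 6 + 3 = 131 campers.
Lower bound: ⌈131/18⌉ = 8 cabins.
A packing using 9 cabins:
  cabin 1: 17 = 17
  cabin 2: 16 = 16
  cabin 3: 15 + 3 = 18
  cabin 4: 14 = 14
  cabin 5: 14 = 14
  cabin 6: 13 = 13
  cabin 7: 13 = 13
  cabin 8: 7 + 7 = 14
  cabin 9: 6 + 6 = 12
No arrangement into 8 cabins stays within capacity, so 9 is optimal.

9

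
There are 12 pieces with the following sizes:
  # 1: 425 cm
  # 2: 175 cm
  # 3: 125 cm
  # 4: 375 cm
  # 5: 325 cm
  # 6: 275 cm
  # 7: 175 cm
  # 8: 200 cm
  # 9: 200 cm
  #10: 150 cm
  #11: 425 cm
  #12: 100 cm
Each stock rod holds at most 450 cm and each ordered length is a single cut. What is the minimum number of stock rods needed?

7

Total = 425 + 425 + 375 + 325 + 275 + 200 + 200 + 175 + 175 + 150 + 125 + 100 = 2950 cm.
Lower bound: ⌈2950/450⌉ = 7 stock rods.
A packing using 7 stock rods:
  stock rod 1: 425 = 425
  stock rod 2: 425 = 425
  stock rod 3: 375 = 375
  stock rod 4: 325 + 125 = 450
  stock rod 5: 275 + 175 = 450
  stock rod 6: 200 + 200 = 400
  stock rod 7: 175 + 150 + 100 = 425
This matches the lower bound, so 7 is optimal.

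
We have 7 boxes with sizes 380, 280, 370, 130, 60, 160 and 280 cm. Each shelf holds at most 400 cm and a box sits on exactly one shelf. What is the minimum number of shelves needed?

5

Total = 380 + 370 + 280 + 280 + 160 + 130 + 60 = 1660 cm.
Lower bound: ⌈1660/400⌉ = 5 shelves.
A packing using 5 shelves:
  shelf 1: 380 = 380
  shelf 2: 370 = 370
  shelf 3: 280 + 60 = 340
  shelf 4: 280 = 280
  shelf 5: 160 + 130 = 290
This matches the lower bound, so 5 is optimal.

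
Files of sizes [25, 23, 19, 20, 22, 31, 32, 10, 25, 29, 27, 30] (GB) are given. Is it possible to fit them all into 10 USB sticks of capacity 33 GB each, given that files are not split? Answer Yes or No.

Total = 293 GB; ⌈293/33⌉ = 9.
11 files each exceed half the capacity and cannot share a USB stick, forcing at least 11 USB sticks.
At least 11 USB sticks are required, but only 10 are allowed.

No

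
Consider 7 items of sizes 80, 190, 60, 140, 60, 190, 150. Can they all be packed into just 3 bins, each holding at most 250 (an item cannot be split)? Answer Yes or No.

No

Total = 870; ⌈870/250⌉ = 4.
At least 4 bins are required, but only 3 are allowed.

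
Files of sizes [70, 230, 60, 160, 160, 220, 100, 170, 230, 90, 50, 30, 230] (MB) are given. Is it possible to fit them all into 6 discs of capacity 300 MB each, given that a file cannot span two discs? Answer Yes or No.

No

Total = 1800 MB; ⌈1800/300⌉ = 6.
7 files each exceed half the capacity and cannot share a disc, forcing at least 7 discs.
At least 7 discs are required, but only 6 are allowed.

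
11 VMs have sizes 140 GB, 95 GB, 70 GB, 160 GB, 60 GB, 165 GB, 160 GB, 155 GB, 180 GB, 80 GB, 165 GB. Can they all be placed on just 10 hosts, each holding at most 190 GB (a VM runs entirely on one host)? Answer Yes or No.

A valid assignment using 9 hosts:
  host 1: 180 = 180
  host 2: 165 = 165
  host 3: 165 = 165
  host 4: 160 = 160
  host 5: 160 = 160
  host 6: 155 = 155
  host 7: 140 = 140
  host 8: 95 + 80 = 175
  host 9: 70 + 60 = 130
That uses only 9 ≤ 10, so 10 hosts are enough.

Yes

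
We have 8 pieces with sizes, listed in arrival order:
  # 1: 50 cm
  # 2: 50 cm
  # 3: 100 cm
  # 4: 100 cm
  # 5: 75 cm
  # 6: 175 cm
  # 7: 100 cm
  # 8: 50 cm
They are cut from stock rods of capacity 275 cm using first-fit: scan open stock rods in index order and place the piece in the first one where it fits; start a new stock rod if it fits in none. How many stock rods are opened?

3

  50 → stock rod 1 (new)  [load 50/275]
  50 → stock rod 1  [load 100/275]
  100 → stock rod 1  [load 200/275]
  100 → stock rod 2 (new)  [load 100/275]
  75 → stock rod 1  [load 275/275]
  175 → stock rod 2  [load 275/275]
  100 → stock rod 3 (new)  [load 100/275]
  50 → stock rod 3  [load 150/275]
3 stock rods opened.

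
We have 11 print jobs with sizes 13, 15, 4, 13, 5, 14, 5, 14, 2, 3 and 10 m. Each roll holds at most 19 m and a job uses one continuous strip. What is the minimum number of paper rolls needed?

Total = 15 + 14 + 14 + 13 + 13 + 10 + 5 + 5 + 4 + 3 + 2 = 98 m.
Lower bound: ⌈98/19⌉ = 6 paper rolls.
A packing using 6 paper rolls:
  roll 1: 15 + 4 = 19
  roll 2: 14 + 5 = 19
  roll 3: 14 + 5 = 19
  roll 4: 13 + 3 + 2 = 18
  roll 5: 13 = 13
  roll 6: 10 = 10
This matches the lower bound, so 6 is optimal.

6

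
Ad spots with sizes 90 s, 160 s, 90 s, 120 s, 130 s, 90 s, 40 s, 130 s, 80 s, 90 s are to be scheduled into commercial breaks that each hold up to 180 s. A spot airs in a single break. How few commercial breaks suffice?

7

Total = 160 + 130 + 130 + 120 + 90 + 90 + 90 + 90 + 80 + 40 = 1020 s.
Lower bound: ⌈1020/180⌉ = 6 commercial breaks.
A packing using 7 commercial breaks:
  break 1: 160 = 160
  break 2: 130 + 40 = 170
  break 3: 130 = 130
  break 4: 120 = 120
  break 5: 90 + 90 = 180
  break 6: 90 + 90 = 180
  break 7: 80 = 80
No arrangement into 6 commercial breaks stays within capacity, so 7 is optimal.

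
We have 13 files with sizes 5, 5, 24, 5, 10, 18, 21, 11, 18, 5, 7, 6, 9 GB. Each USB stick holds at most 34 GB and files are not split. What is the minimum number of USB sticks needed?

5

Total = 24 + 21 + 18 + 18 + 11 + 10 + 9 + 7 + 6 + 5 + 5 + 5 + 5 = 144 GB.
Lower bound: ⌈144/34⌉ = 5 USB sticks.
A packing using 5 USB sticks:
  USB stick 1: 24 + 10 = 34
  USB stick 2: 21 + 11 = 32
  USB stick 3: 18 + 9 + 7 = 34
  USB stick 4: 18 + 6 + 5 + 5 = 34
  USB stick 5: 5 + 5 = 10
This matches the lower bound, so 5 is optimal.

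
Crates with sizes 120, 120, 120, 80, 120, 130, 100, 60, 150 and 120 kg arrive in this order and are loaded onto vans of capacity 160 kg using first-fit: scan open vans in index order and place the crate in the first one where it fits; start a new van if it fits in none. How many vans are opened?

9

  120 → van 1 (new)  [load 120/160]
  120 → van 2 (new)  [load 120/160]
  120 → van 3 (new)  [load 120/160]
  80 → van 4 (new)  [load 80/160]
  120 → van 5 (new)  [load 120/160]
  130 → van 6 (new)  [load 130/160]
  100 → van 7 (new)  [load 100/160]
  60 → van 4  [load 140/160]
  150 → van 8 (new)  [load 150/160]
  120 → van 9 (new)  [load 120/160]
9 vans opened.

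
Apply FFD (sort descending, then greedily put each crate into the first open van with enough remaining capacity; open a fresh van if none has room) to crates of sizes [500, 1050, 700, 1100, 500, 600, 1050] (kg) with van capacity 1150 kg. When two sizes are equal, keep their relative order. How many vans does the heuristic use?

6

Sorted descending: 1100, 1050, 1050, 700, 600, 500, 500.
  1100 → van 1 (new)  [load 1100/1150]
  1050 → van 2 (new)  [load 1050/1150]
  1050 → van 3 (new)  [load 1050/1150]
  700 → van 4 (new)  [load 700/1150]
  600 → van 5 (new)  [load 600/1150]
  500 → van 5  [load 1100/1150]
  500 → van 6 (new)  [load 500/1150]
6 vans opened.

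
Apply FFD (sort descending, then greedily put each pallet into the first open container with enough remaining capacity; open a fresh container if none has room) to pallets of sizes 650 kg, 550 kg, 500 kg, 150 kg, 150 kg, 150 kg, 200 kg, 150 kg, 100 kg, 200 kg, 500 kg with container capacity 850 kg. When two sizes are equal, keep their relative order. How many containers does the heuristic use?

4

Sorted descending: 650, 550, 500, 500, 200, 200, 150, 150, 150, 150, 100.
  650 → container 1 (new)  [load 650/850]
  550 → container 2 (new)  [load 550/850]
  500 → container 3 (new)  [load 500/850]
  500 → container 4 (new)  [load 500/850]
  200 → container 1  [load 850/850]
  200 → container 2  [load 750/850]
  150 → container 3  [load 650/850]
  150 → container 3  [load 800/850]
  150 → container 4  [load 650/850]
  150 → container 4  [load 800/850]
  100 → container 2  [load 850/850]
4 containers opened.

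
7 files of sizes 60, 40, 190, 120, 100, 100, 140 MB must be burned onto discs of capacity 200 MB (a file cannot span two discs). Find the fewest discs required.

Total = 190 + 140 + 120 + 100 + 100 + 60 + 40 = 750 MB.
Lower bound: ⌈750/200⌉ = 4 discs.
A packing using 4 discs:
  disc 1: 190 = 190
  disc 2: 140 + 60 = 200
  disc 3: 120 + 40 = 160
  disc 4: 100 + 100 = 200
This matches the lower bound, so 4 is optimal.

4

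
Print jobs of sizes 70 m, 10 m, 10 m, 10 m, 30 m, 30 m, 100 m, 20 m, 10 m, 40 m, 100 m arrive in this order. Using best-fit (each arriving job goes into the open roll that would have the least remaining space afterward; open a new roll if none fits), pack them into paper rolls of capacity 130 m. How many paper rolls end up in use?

4

  70 → roll 1 (new)  [load 70/130]
  10 → roll 1  [load 80/130]
  10 → roll 1  [load 90/130]
  10 → roll 1  [load 100/130]
  30 → roll 1  [load 130/130]
  30 → roll 2 (new)  [load 30/130]
  100 → roll 2  [load 130/130]
  20 → roll 3 (new)  [load 20/130]
  10 → roll 3  [load 30/130]
  40 → roll 3  [load 70/130]
  100 → roll 4 (new)  [load 100/130]
4 paper rolls opened.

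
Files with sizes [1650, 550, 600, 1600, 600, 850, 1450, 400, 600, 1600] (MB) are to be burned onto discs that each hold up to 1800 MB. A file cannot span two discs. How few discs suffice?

6

Total = 1650 + 1600 + 1600 + 1450 + 850 + 600 + 600 + 600 + 550 + 400 = 9900 MB.
Lower bound: ⌈9900/1800⌉ = 6 discs.
A packing using 6 discs:
  disc 1: 1650 = 1650
  disc 2: 1600 = 1600
  disc 3: 1600 = 1600
  disc 4: 1450 = 1450
  disc 5: 850 + 550 + 400 = 1800
  disc 6: 600 + 600 + 600 = 1800
This matches the lower bound, so 6 is optimal.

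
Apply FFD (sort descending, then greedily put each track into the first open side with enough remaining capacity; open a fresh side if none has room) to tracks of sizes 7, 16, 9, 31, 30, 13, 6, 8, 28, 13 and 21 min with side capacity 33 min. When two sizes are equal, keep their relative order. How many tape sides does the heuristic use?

Sorted descending: 31, 30, 28, 21, 16, 13, 13, 9, 8, 7, 6.
  31 → side 1 (new)  [load 31/33]
  30 → side 2 (new)  [load 30/33]
  28 → side 3 (new)  [load 28/33]
  21 → side 4 (new)  [load 21/33]
  16 → side 5 (new)  [load 16/33]
  13 → side 5  [load 29/33]
  13 → side 6 (new)  [load 13/33]
  9 → side 4  [load 30/33]
  8 → side 6  [load 21/33]
  7 → side 6  [load 28/33]
  6 → side 7 (new)  [load 6/33]
7 tape sides opened.

7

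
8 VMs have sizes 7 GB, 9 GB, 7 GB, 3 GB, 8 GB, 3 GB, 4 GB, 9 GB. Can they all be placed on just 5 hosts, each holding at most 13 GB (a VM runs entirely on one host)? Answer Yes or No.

Yes

A valid assignment using 5 hosts:
  host 1: 9 + 4 = 13
  host 2: 9 + 3 = 12
  host 3: 8 + 3 = 11
  host 4: 7 = 7
  host 5: 7 = 7
Every load is within 13 GB, so 5 hosts suffice.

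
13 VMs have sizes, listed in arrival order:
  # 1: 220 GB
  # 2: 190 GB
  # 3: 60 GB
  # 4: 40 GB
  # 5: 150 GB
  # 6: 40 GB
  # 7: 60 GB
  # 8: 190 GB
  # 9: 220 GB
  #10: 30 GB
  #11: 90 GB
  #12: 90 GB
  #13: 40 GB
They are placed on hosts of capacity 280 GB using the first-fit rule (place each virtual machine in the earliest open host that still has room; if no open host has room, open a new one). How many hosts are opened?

6

  220 → host 1 (new)  [load 220/280]
  190 → host 2 (new)  [load 190/280]
  60 → host 1  [load 280/280]
  40 → host 2  [load 230/280]
  150 → host 3 (new)  [load 150/280]
  40 → host 2  [load 270/280]
  60 → host 3  [load 210/280]
  190 → host 4 (new)  [load 190/280]
  220 → host 5 (new)  [load 220/280]
  30 → host 3  [load 240/280]
  90 → host 4  [load 280/280]
  90 → host 6 (new)  [load 90/280]
  40 → host 3  [load 280/280]
6 hosts opened.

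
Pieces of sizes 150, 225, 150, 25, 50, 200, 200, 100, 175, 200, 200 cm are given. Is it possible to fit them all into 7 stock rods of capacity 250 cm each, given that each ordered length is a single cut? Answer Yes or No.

No

Total = 1675 cm; ⌈1675/250⌉ = 7.
8 pieces each exceed half the capacity and cannot share a stock rod, forcing at least 8 stock rods.
At least 8 stock rods are required, but only 7 are allowed.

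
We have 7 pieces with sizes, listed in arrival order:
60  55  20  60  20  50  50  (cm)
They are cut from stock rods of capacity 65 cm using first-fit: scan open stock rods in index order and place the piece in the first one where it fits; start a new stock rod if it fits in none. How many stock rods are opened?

  60 → stock rod 1 (new)  [load 60/65]
  55 → stock rod 2 (new)  [load 55/65]
  20 → stock rod 3 (new)  [load 20/65]
  60 → stock rod 4 (new)  [load 60/65]
  20 → stock rod 3  [load 40/65]
  50 → stock rod 5 (new)  [load 50/65]
  50 → stock rod 6 (new)  [load 50/65]
6 stock rods opened.

6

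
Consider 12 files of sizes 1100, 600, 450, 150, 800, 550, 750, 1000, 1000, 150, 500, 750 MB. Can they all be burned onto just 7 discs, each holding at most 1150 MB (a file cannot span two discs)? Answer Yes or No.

Total = 7800 MB; ⌈7800/1150⌉ = 7.
The bound of 7 does not rule out 7, but exhaustive search shows no assignment into 7 discs of capacity 1150 MB exists — the minimum is 8.

No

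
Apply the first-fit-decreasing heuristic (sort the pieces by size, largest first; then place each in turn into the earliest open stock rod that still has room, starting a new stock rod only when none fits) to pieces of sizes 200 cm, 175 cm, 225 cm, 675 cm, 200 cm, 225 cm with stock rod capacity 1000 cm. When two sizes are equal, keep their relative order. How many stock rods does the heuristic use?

2

Sorted descending: 675, 225, 225, 200, 200, 175.
  675 → stock rod 1 (new)  [load 675/1000]
  225 → stock rod 1  [load 900/1000]
  225 → stock rod 2 (new)  [load 225/1000]
  200 → stock rod 2  [load 425/1000]
  200 → stock rod 2  [load 625/1000]
  175 → stock rod 2  [load 800/1000]
2 stock rods opened.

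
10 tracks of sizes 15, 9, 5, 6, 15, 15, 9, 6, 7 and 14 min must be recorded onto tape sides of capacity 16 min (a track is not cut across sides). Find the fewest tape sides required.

7

Total = 15 + 15 + 15 + 14 + 9 + 9 + 7 + 6 + 6 + 5 = 101 min.
Lower bound: ⌈101/16⌉ = 7 tape sides.
A packing using 7 tape sides:
  side 1: 15 = 15
  side 2: 15 = 15
  side 3: 15 = 15
  side 4: 14 = 14
  side 5: 9 + 7 = 16
  side 6: 9 + 6 = 15
  side 7: 6 + 5 = 11
This matches the lower bound, so 7 is optimal.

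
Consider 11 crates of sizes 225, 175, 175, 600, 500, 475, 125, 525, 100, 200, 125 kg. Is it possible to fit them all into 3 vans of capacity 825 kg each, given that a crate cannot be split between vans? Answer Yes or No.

Total = 3225 kg; ⌈3225/825⌉ = 4.
At least 4 vans are required, but only 3 are allowed.

No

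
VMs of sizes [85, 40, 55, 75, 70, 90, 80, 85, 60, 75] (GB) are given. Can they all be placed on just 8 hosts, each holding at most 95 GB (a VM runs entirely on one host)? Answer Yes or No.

No

Total = 715 GB; ⌈715/95⌉ = 8.
9 VMs each exceed half the capacity and cannot share a host, forcing at least 9 hosts.
At least 9 hosts are required, but only 8 are allowed.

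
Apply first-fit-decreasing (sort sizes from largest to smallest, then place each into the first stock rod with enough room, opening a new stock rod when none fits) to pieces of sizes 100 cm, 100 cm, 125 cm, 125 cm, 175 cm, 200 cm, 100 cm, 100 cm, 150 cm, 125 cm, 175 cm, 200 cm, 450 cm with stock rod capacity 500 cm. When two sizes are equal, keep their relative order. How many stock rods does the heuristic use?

Sorted descending: 450, 200, 200, 175, 175, 150, 125, 125, 125, 100, 100, 100, 100.
  450 → stock rod 1 (new)  [load 450/500]
  200 → stock rod 2 (new)  [load 200/500]
  200 → stock rod 2  [load 400/500]
  175 → stock rod 3 (new)  [load 175/500]
  175 → stock rod 3  [load 350/500]
  150 → stock rod 3  [load 500/500]
  125 → stock rod 4 (new)  [load 125/500]
  125 → stock rod 4  [load 250/500]
  125 → stock rod 4  [load 375/500]
  100 → stock rod 2  [load 500/500]
  100 → stock rod 4  [load 475/500]
  100 → stock rod 5 (new)  [load 100/500]
  100 → stock rod 5  [load 200/500]
5 stock rods opened.

5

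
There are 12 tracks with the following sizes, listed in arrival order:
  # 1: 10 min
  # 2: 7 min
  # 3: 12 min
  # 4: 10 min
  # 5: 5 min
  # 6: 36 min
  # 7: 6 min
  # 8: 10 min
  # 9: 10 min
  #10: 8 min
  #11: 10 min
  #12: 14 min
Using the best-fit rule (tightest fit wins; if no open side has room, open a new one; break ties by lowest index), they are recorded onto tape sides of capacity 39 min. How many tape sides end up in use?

  10 → side 1 (new)  [load 10/39]
  7 → side 1  [load 17/39]
  12 → side 1  [load 29/39]
  10 → side 1  [load 39/39]
  5 → side 2 (new)  [load 5/39]
  36 → side 3 (new)  [load 36/39]
  6 → side 2  [load 11/39]
  10 → side 2  [load 21/39]
  10 → side 2  [load 31/39]
  8 → side 2  [load 39/39]
  10 → side 4 (new)  [load 10/39]
  14 → side 4  [load 24/39]
4 tape sides opened.

4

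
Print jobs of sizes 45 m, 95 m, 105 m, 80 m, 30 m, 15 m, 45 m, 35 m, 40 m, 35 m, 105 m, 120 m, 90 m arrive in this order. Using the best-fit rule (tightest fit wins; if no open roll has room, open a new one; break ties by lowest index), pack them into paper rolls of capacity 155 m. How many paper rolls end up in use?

7

  45 → roll 1 (new)  [load 45/155]
  95 → roll 1  [load 140/155]
  105 → roll 2 (new)  [load 105/155]
  80 → roll 3 (new)  [load 80/155]
  30 → roll 2  [load 135/155]
  15 → roll 1  [load 155/155]
  45 → roll 3  [load 125/155]
  35 → roll 4 (new)  [load 35/155]
  40 → roll 4  [load 75/155]
  35 → roll 4  [load 110/155]
  105 → roll 5 (new)  [load 105/155]
  120 → roll 6 (new)  [load 120/155]
  90 → roll 7 (new)  [load 90/155]
7 paper rolls opened.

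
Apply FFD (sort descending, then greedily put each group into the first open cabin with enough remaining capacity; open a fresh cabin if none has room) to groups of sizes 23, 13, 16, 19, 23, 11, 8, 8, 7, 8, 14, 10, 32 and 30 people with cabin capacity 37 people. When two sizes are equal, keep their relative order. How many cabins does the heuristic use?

Sorted descending: 32, 30, 23, 23, 19, 16, 14, 13, 11, 10, 8, 8, 8, 7.
  32 → cabin 1 (new)  [load 32/37]
  30 → cabin 2 (new)  [load 30/37]
  23 → cabin 3 (new)  [load 23/37]
  23 → cabin 4 (new)  [load 23/37]
  19 → cabin 5 (new)  [load 19/37]
  16 → cabin 5  [load 35/37]
  14 → cabin 3  [load 37/37]
  13 → cabin 4  [load 36/37]
  11 → cabin 6 (new)  [load 11/37]
  10 → cabin 6  [load 21/37]
  8 → cabin 6  [load 29/37]
  8 → cabin 6  [load 37/37]
  8 → cabin 7 (new)  [load 8/37]
  7 → cabin 2  [load 37/37]
7 cabins opened.

7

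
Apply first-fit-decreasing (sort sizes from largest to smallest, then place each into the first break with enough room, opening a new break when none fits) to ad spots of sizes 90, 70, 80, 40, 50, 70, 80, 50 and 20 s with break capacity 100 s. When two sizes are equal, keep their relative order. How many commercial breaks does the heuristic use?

7

Sorted descending: 90, 80, 80, 70, 70, 50, 50, 40, 20.
  90 → break 1 (new)  [load 90/100]
  80 → break 2 (new)  [load 80/100]
  80 → break 3 (new)  [load 80/100]
  70 → break 4 (new)  [load 70/100]
  70 → break 5 (new)  [load 70/100]
  50 → break 6 (new)  [load 50/100]
  50 → break 6  [load 100/100]
  40 → break 7 (new)  [load 40/100]
  20 → break 2  [load 100/100]
7 commercial breaks opened.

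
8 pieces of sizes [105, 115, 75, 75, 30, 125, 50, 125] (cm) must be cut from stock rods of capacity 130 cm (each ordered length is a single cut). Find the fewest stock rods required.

Total = 125 + 125 + 115 + 105 + 75 + 75 + 50 + 30 = 700 cm.
Lower bound: ⌈700/130⌉ = 6 stock rods.
A packing using 6 stock rods:
  stock rod 1: 125 = 125
  stock rod 2: 125 = 125
  stock rod 3: 115 = 115
  stock rod 4: 105 = 105
  stock rod 5: 75 + 50 = 125
  stock rod 6: 75 + 30 = 105
This matches the lower bound, so 6 is optimal.

6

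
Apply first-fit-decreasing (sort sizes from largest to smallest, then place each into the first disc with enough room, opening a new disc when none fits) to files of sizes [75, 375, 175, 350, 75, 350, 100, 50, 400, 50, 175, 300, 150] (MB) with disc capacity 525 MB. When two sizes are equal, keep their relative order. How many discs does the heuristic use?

6

Sorted descending: 400, 375, 350, 350, 300, 175, 175, 150, 100, 75, 75, 50, 50.
  400 → disc 1 (new)  [load 400/525]
  375 → disc 2 (new)  [load 375/525]
  350 → disc 3 (new)  [load 350/525]
  350 → disc 4 (new)  [load 350/525]
  300 → disc 5 (new)  [load 300/525]
  175 → disc 3  [load 525/525]
  175 → disc 4  [load 525/525]
  150 → disc 2  [load 525/525]
  100 → disc 1  [load 500/525]
  75 → disc 5  [load 375/525]
  75 → disc 5  [load 450/525]
  50 → disc 5  [load 500/525]
  50 → disc 6 (new)  [load 50/525]
6 discs opened.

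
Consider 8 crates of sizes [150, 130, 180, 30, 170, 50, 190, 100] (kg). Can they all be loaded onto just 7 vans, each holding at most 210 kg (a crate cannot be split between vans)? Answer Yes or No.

A valid assignment using 6 vans:
  van 1: 190 = 190
  van 2: 180 + 30 = 210
  van 3: 170 = 170
  van 4: 150 + 50 = 200
  van 5: 130 = 130
  van 6: 100 = 100
That uses only 6 ≤ 7, so 7 vans are enough.

Yes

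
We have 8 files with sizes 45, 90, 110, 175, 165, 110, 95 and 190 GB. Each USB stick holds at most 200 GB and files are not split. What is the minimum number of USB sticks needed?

Total = 190 + 175 + 165 + 110 + 110 + 95 + 90 + 45 = 980 GB.
Lower bound: ⌈980/200⌉ = 5 USB sticks.
A packing using 6 USB sticks:
  USB stick 1: 190 = 190
  USB stick 2: 175 = 175
  USB stick 3: 165 = 165
  USB stick 4: 110 + 90 = 200
  USB stick 5: 110 + 45 = 155
  USB stick 6: 95 = 95
No arrangement into 5 USB sticks stays within capacity, so 6 is optimal.

6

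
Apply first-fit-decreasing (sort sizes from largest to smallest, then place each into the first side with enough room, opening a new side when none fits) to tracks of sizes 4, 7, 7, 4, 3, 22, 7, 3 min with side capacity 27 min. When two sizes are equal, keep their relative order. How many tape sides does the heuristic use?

Sorted descending: 22, 7, 7, 7, 4, 4, 3, 3.
  22 → side 1 (new)  [load 22/27]
  7 → side 2 (new)  [load 7/27]
  7 → side 2  [load 14/27]
  7 → side 2  [load 21/27]
  4 → side 1  [load 26/27]
  4 → side 2  [load 25/27]
  3 → side 3 (new)  [load 3/27]
  3 → side 3  [load 6/27]
3 tape sides opened.

3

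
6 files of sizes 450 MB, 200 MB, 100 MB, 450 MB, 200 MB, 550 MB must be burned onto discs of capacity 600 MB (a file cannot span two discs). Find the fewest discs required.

4

Total = 550 + 450 + 450 + 200 + 200 + 100 = 1950 MB.
Lower bound: ⌈1950/600⌉ = 4 discs.
A packing using 4 discs:
  disc 1: 550 = 550
  disc 2: 450 + 100 = 550
  disc 3: 450 = 450
  disc 4: 200 + 200 = 400
This matches the lower bound, so 4 is optimal.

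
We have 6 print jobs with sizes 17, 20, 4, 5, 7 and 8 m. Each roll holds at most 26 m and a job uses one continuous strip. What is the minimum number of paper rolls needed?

Total = 20 + 17 + 8 + 7 + 5 + 4 = 61 m.
Lower bound: ⌈61/26⌉ = 3 paper rolls.
A packing using 3 paper rolls:
  roll 1: 20 + 5 = 25
  roll 2: 17 + 8 = 25
  roll 3: 7 + 4 = 11
This matches the lower bound, so 3 is optimal.

3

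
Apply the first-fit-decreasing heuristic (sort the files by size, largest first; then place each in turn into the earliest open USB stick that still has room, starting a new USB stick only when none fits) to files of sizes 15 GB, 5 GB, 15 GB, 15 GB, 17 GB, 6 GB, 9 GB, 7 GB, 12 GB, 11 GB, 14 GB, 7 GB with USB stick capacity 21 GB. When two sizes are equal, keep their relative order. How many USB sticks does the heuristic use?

Sorted descending: 17, 15, 15, 15, 14, 12, 11, 9, 7, 7, 6, 5.
  17 → USB stick 1 (new)  [load 17/21]
  15 → USB stick 2 (new)  [load 15/21]
  15 → USB stick 3 (new)  [load 15/21]
  15 → USB stick 4 (new)  [load 15/21]
  14 → USB stick 5 (new)  [load 14/21]
  12 → USB stick 6 (new)  [load 12/21]
  11 → USB stick 7 (new)  [load 11/21]
  9 → USB stick 6  [load 21/21]
  7 → USB stick 5  [load 21/21]
  7 → USB stick 7  [load 18/21]
  6 → USB stick 2  [load 21/21]
  5 → USB stick 3  [load 20/21]
7 USB sticks opened.

7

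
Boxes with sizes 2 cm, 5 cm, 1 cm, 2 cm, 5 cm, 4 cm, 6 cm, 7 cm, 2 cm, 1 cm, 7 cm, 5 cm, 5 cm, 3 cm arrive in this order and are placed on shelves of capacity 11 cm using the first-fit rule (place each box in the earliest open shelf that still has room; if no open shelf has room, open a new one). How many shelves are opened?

  2 → shelf 1 (new)  [load 2/11]
  5 → shelf 1  [load 7/11]
  1 → shelf 1  [load 8/11]
  2 → shelf 1  [load 10/11]
  5 → shelf 2 (new)  [load 5/11]
  4 → shelf 2  [load 9/11]
  6 → shelf 3 (new)  [load 6/11]
  7 → shelf 4 (new)  [load 7/11]
  2 → shelf 2  [load 11/11]
  1 → shelf 1  [load 11/11]
  7 → shelf 5 (new)  [load 7/11]
  5 → shelf 3  [load 11/11]
  5 → shelf 6 (new)  [load 5/11]
  3 → shelf 4  [load 10/11]
6 shelves opened.

6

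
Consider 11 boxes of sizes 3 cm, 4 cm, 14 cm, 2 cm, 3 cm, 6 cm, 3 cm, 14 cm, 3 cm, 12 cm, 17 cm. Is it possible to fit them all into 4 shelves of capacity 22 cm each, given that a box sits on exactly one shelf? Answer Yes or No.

Yes

A valid assignment using 4 shelves:
  shelf 1: 17 + 4 = 21
  shelf 2: 14 + 6 + 2 = 22
  shelf 3: 14 + 3 + 3 = 20
  shelf 4: 12 + 3 + 3 = 18
Every load is within 22 cm, so 4 shelves suffice.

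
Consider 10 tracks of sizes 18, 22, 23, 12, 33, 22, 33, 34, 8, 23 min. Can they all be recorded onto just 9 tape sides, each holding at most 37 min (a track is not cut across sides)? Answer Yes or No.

Yes

A valid assignment using 8 tape sides:
  side 1: 34 = 34
  side 2: 33 = 33
  side 3: 33 = 33
  side 4: 23 + 12 = 35
  side 5: 23 + 8 = 31
  side 6: 22 = 22
  side 7: 22 = 22
  side 8: 18 = 18
That uses only 8 ≤ 9, so 9 tape sides are enough.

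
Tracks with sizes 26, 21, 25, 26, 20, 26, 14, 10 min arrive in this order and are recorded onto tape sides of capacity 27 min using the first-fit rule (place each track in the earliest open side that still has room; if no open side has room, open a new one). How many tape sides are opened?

7

  26 → side 1 (new)  [load 26/27]
  21 → side 2 (new)  [load 21/27]
  25 → side 3 (new)  [load 25/27]
  26 → side 4 (new)  [load 26/27]
  20 → side 5 (new)  [load 20/27]
  26 → side 6 (new)  [load 26/27]
  14 → side 7 (new)  [load 14/27]
  10 → side 7  [load 24/27]
7 tape sides opened.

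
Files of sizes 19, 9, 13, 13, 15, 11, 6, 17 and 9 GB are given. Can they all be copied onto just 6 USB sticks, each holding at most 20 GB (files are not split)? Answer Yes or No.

Total = 112 GB; ⌈112/20⌉ = 6.
The bound of 6 does not rule out 6, but exhaustive search shows no assignment into 6 USB sticks of capacity 20 GB exists — the minimum is 7.

No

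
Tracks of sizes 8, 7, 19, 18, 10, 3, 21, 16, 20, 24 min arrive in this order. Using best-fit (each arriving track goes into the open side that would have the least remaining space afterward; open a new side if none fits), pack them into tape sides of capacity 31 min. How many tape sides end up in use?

  8 → side 1 (new)  [load 8/31]
  7 → side 1  [load 15/31]
  19 → side 2 (new)  [load 19/31]
  18 → side 3 (new)  [load 18/31]
  10 → side 2  [load 29/31]
  3 → side 3  [load 21/31]
  21 → side 4 (new)  [load 21/31]
  16 → side 1  [load 31/31]
  20 → side 5 (new)  [load 20/31]
  24 → side 6 (new)  [load 24/31]
6 tape sides opened.

6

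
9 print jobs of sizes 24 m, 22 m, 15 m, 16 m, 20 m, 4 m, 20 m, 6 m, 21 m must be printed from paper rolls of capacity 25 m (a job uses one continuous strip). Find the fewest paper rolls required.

7

Total = 24 + 22 + 21 + 20 + 20 + 16 + 15 + 6 + 4 = 148 m.
Lower bound: ⌈148/25⌉ = 6 paper rolls.
Also, 7 print jobs each exceed 25/2 m, and no two of those can share a roll, so at least 7 paper rolls are needed.
A packing using 7 paper rolls:
  roll 1: 24 = 24
  roll 2: 22 = 22
  roll 3: 21 + 4 = 25
  roll 4: 20 = 20
  roll 5: 20 = 20
  roll 6: 16 + 6 = 22
  roll 7: 15 = 15
This matches the lower bound, so 7 is optimal.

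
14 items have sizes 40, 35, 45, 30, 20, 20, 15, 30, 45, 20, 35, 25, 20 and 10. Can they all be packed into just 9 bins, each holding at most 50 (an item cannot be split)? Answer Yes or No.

A valid assignment using 9 bins:
  bin 1: 45 = 45
  bin 2: 45 = 45
  bin 3: 40 + 10 = 50
  bin 4: 35 + 15 = 50
  bin 5: 35 = 35
  bin 6: 30 + 20 = 50
  bin 7: 30 + 20 = 50
  bin 8: 25 + 20 = 45
  bin 9: 20 = 20
Every load is within 50, so 9 bins suffice.

Yes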